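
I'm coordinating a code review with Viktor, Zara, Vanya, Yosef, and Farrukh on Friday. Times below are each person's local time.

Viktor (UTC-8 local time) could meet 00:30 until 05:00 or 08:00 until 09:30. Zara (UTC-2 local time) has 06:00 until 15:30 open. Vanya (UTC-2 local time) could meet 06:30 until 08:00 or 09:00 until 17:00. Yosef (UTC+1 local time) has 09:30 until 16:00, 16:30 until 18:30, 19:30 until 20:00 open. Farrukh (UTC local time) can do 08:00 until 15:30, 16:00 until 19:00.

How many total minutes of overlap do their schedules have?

Viktor in UTC: 08:30-13:00, 16:00-17:30 (add 8h to convert from UTC-8).
Zara in UTC: 08:00-17:30 (add 2h to convert from UTC-2).
Vanya in UTC: 08:30-10:00, 11:00-19:00 (add 2h to convert from UTC-2).
Yosef in UTC: 08:30-15:00, 15:30-17:30, 18:30-19:00 (subtract 1h to convert from UTC+1).
Farrukh in UTC: 08:00-15:30, 16:00-19:00.
Viktor ∩ Zara: 08:30-13:00, 16:00-17:30.
Viktor ∩ Zara ∩ Vanya: 08:30-10:00, 11:00-13:00, 16:00-17:30.
Viktor ∩ Zara ∩ Vanya ∩ Yosef: 08:30-10:00, 11:00-13:00, 16:00-17:30.
Viktor ∩ Zara ∩ Vanya ∩ Yosef ∩ Farrukh: 08:30-10:00, 11:00-13:00, 16:00-17:30.
Those are the intersection windows.
Summing the common windows: 90 + 120 + 90 = 300 minutes.

300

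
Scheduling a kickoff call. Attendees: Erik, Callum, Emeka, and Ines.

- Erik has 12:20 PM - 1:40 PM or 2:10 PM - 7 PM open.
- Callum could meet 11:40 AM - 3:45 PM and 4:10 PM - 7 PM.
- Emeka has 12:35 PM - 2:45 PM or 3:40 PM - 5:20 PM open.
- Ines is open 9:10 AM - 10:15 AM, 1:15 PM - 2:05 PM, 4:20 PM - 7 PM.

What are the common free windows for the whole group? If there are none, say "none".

Erik ∩ Callum: 12:20-13:40, 14:10-15:45, 16:10-19:00.
Erik ∩ Callum ∩ Emeka: 12:35-13:40, 14:10-14:45, 15:40-15:45, 16:10-17:20.
Erik ∩ Callum ∩ Emeka ∩ Ines: 13:15-13:40, 16:20-17:20.
So the common availability across everyone is 13:15-13:40, 16:20-17:20.

13:15-13:40, 16:20-17:20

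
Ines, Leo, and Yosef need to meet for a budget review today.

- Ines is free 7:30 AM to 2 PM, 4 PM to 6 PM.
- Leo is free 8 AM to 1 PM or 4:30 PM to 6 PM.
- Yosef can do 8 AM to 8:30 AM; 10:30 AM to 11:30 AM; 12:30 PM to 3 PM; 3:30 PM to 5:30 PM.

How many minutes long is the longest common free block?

60

Ines ∩ Leo: 08:00-13:00, 16:30-18:00.
Ines ∩ Leo ∩ Yosef: 08:00-08:30, 10:30-11:30, 12:30-13:00, 16:30-17:30.
The longest is 10:30-11:30 at 60 minutes.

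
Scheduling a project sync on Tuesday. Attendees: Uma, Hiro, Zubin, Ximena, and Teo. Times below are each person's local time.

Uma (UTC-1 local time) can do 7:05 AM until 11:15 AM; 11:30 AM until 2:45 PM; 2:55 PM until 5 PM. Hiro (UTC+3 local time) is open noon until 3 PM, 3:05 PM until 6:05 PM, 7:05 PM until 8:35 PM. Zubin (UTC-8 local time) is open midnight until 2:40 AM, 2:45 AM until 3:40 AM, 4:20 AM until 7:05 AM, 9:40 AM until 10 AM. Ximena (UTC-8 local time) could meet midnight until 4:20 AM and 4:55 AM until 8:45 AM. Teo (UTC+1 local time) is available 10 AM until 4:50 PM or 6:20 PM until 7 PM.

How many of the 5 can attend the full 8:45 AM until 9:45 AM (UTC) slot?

Uma in UTC: 08:05-12:15, 12:30-15:45, 15:55-18:00 (add 1h to convert from UTC-1).
Hiro in UTC: 09:00-12:00, 12:05-15:05, 16:05-17:35 (subtract 3h to convert from UTC+3).
Zubin in UTC: 08:00-10:40, 10:45-11:40, 12:20-15:05, 17:40-18:00 (add 8h to convert from UTC-8).
Ximena in UTC: 08:00-12:20, 12:55-16:45 (add 8h to convert from UTC-8).
Teo in UTC: 09:00-15:50, 17:20-18:00 (subtract 1h to convert from UTC+1).
Uma, Zubin, and Ximena can make the full 08:45-09:45 slot — that's 3.

3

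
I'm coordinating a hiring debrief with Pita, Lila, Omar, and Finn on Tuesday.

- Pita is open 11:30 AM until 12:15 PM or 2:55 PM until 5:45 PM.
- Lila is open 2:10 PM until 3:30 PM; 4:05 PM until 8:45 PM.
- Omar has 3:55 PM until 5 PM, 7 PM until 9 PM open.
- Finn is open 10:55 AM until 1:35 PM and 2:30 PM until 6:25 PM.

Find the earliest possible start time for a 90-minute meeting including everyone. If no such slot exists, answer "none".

none

Pita ∩ Lila: 14:55-15:30, 16:05-17:45.
Pita ∩ Lila ∩ Omar: 16:05-17:00.
Pita ∩ Lila ∩ Omar ∩ Finn: 16:05-17:00.
No common window is at least 90 minutes long.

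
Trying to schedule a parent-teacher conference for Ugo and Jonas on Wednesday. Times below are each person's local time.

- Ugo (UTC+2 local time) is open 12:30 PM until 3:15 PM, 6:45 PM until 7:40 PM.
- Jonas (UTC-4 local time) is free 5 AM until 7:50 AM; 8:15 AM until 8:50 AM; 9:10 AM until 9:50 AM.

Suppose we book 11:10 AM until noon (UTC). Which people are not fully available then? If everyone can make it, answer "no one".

Ugo in UTC: 10:30-13:15, 16:45-17:40 (subtract 2h to convert from UTC+2).
Jonas in UTC: 09:00-11:50, 12:15-12:50, 13:10-13:50 (add 4h to convert from UTC-4).
Ugo: free for 11:10-12:00. Jonas: not fully free for 11:10-12:00.

Jonas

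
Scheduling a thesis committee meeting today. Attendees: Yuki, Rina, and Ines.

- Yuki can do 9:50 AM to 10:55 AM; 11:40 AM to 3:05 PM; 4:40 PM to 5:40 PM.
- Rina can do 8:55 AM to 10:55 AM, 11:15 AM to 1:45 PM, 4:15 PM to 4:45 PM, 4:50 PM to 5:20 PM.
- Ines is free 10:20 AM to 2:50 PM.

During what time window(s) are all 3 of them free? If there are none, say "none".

10:20-10:55, 11:40-13:45

Yuki ∩ Rina: 09:50-10:55, 11:40-13:45, 16:40-16:45, 16:50-17:20.
Yuki ∩ Rina ∩ Ines: 10:20-10:55, 11:40-13:45.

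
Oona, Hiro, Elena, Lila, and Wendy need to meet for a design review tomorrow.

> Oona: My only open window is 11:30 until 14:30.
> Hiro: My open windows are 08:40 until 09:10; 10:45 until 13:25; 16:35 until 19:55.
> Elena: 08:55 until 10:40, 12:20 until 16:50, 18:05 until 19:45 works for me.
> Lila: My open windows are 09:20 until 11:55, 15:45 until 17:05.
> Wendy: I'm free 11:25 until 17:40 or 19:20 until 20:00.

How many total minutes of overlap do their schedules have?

0

Oona ∩ Hiro: 11:30-13:25.
Oona ∩ Hiro ∩ Elena: 12:20-13:25.
Oona ∩ Hiro ∩ Elena ∩ Lila: ∅.
Oona ∩ Hiro ∩ Elena ∩ Lila ∩ Wendy: ∅.
There is no time when everyone is free.
There is no common window, so the total is 0 minutes.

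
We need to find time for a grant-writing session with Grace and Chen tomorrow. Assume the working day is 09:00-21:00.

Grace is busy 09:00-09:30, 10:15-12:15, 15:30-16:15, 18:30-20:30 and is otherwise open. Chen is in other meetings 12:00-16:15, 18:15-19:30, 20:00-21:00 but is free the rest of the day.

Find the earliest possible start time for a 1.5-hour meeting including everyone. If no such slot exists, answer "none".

16:15

Grace free: 09:30-10:15, 12:15-15:30, 16:15-18:30, 20:30-21:00 (invert busy blocks within the working day).
Chen free: 09:00-12:00, 16:15-18:15, 19:30-20:00 (invert busy blocks within the working day).
Grace ∩ Chen: 09:30-10:15, 16:15-18:15.
The first common window of at least 90 minutes is 16:15-18:15, so the earliest start is 16:15.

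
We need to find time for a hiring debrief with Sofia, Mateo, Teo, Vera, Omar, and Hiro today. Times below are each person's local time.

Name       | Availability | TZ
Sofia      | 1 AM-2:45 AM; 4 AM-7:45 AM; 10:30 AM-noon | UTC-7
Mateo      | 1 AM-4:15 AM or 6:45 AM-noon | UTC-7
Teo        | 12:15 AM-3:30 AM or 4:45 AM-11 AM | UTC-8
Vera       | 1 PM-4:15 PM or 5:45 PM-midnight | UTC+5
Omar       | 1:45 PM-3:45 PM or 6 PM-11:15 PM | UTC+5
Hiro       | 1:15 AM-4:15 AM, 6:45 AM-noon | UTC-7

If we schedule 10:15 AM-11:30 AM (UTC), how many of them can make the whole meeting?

1

Sofia in UTC: 08:00-09:45, 11:00-14:45, 17:30-19:00 (add 7h to convert from UTC-7).
Mateo in UTC: 08:00-11:15, 13:45-19:00 (add 7h to convert from UTC-7).
Teo in UTC: 08:15-11:30, 12:45-19:00 (add 8h to convert from UTC-8).
Vera in UTC: 08:00-11:15, 12:45-19:00 (subtract 5h to convert from UTC+5).
Omar in UTC: 08:45-10:45, 13:00-18:15 (subtract 5h to convert from UTC+5).
Hiro in UTC: 08:15-11:15, 13:45-19:00 (add 7h to convert from UTC-7).
Teo can make the full 10:15-11:30 slot — that's 1.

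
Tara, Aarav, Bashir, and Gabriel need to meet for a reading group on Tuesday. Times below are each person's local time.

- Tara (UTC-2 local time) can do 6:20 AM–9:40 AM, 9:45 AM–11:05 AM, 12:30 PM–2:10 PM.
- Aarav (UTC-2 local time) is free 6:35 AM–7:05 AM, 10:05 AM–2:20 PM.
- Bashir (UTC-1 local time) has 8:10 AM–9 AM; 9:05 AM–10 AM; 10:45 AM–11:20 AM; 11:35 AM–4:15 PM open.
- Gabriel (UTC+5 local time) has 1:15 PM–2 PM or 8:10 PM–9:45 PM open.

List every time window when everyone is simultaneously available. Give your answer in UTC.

15:10-16:10

Tara in UTC: 08:20-11:40, 11:45-13:05, 14:30-16:10 (add 2h to convert from UTC-2).
Aarav in UTC: 08:35-09:05, 12:05-16:20 (add 2h to convert from UTC-2).
Bashir in UTC: 09:10-10:00, 10:05-11:00, 11:45-12:20, 12:35-17:15 (add 1h to convert from UTC-1).
Gabriel in UTC: 08:15-09:00, 15:10-16:45 (subtract 5h to convert from UTC+5).
Tara ∩ Aarav: 08:35-09:05, 12:05-13:05, 14:30-16:10.
Tara ∩ Aarav ∩ Bashir: 12:05-12:20, 12:35-13:05, 14:30-16:10.
Tara ∩ Aarav ∩ Bashir ∩ Gabriel: 15:10-16:10.
Those are the intersection windows.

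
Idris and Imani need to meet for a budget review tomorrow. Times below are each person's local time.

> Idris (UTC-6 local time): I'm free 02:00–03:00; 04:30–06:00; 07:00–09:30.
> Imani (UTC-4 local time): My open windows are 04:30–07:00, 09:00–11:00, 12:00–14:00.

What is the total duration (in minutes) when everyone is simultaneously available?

Idris in UTC: 08:00-09:00, 10:30-12:00, 13:00-15:30 (add 6h to convert from UTC-6).
Imani in UTC: 08:30-11:00, 13:00-15:00, 16:00-18:00 (add 4h to convert from UTC-4).
Idris ∩ Imani: 08:30-09:00, 10:30-11:00, 13:00-15:00.
Summing the common windows: 30 + 30 + 120 = 180 minutes.

180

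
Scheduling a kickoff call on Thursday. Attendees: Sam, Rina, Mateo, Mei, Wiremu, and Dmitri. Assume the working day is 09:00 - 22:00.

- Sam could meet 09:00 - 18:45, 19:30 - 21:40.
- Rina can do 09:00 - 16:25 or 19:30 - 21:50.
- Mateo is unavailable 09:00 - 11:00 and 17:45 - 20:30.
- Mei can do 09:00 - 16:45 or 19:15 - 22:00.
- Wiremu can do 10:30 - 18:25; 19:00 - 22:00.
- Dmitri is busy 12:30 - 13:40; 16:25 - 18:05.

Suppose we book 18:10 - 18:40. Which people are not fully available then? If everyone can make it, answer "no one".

Mateo, Mei, Rina, Wiremu

Sam free: 09:00-18:45, 19:30-21:40.
Rina free: 09:00-16:25, 19:30-21:50.
Mateo free: 11:00-17:45, 20:30-22:00 (invert busy blocks within the working day).
Mei free: 09:00-16:45, 19:15-22:00.
Wiremu free: 10:30-18:25, 19:00-22:00.
Dmitri free: 09:00-12:30, 13:40-16:25, 18:05-22:00 (invert busy blocks within the working day).
Sam: free for 18:10-18:40. Rina: not fully free for 18:10-18:40. Mateo: not fully free for 18:10-18:40. Mei: not fully free for 18:10-18:40. Wiremu: not fully free for 18:10-18:40. Dmitri: free for 18:10-18:40.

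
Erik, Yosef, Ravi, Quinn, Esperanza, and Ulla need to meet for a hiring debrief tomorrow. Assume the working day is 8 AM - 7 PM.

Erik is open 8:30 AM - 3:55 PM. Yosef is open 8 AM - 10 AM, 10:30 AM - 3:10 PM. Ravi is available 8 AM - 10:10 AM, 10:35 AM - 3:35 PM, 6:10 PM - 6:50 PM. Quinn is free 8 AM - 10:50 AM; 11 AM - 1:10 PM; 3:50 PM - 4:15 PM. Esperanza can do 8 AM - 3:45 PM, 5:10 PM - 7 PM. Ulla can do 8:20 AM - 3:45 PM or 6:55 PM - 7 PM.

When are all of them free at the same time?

08:30-10:00, 10:35-10:50, 11:00-13:10

Erik ∩ Yosef: 08:30-10:00, 10:30-15:10.
Erik ∩ Yosef ∩ Ravi: 08:30-10:00, 10:35-15:10.
Erik ∩ Yosef ∩ Ravi ∩ Quinn: 08:30-10:00, 10:35-10:50, 11:00-13:10.
Erik ∩ Yosef ∩ Ravi ∩ Quinn ∩ Esperanza: 08:30-10:00, 10:35-10:50, 11:00-13:10.
Erik ∩ Yosef ∩ Ravi ∩ Quinn ∩ Esperanza ∩ Ulla: 08:30-10:00, 10:35-10:50, 11:00-13:10.
Those are the intersection windows.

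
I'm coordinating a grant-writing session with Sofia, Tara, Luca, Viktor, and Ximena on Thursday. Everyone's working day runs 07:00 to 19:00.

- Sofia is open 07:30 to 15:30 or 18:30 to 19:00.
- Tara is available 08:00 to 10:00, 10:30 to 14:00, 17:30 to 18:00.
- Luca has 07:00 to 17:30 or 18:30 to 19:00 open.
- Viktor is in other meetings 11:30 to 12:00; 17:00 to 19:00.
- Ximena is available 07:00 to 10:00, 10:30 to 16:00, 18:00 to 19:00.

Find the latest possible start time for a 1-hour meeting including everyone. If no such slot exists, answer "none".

13:00

Sofia free: 07:30-15:30, 18:30-19:00.
Tara free: 08:00-10:00, 10:30-14:00, 17:30-18:00.
Luca free: 07:00-17:30, 18:30-19:00.
Viktor free: 07:00-11:30, 12:00-17:00 (invert busy blocks within the working day).
Ximena free: 07:00-10:00, 10:30-16:00, 18:00-19:00.
Sofia ∩ Tara: 08:00-10:00, 10:30-14:00.
Sofia ∩ Tara ∩ Luca: 08:00-10:00, 10:30-14:00.
Sofia ∩ Tara ∩ Luca ∩ Viktor: 08:00-10:00, 10:30-11:30, 12:00-14:00.
Sofia ∩ Tara ∩ Luca ∩ Viktor ∩ Ximena: 08:00-10:00, 10:30-11:30, 12:00-14:00.
The last common window of at least 60 minutes is 12:00-14:00; a 60-minute meeting can start as late as 13:00 and still end by 14:00.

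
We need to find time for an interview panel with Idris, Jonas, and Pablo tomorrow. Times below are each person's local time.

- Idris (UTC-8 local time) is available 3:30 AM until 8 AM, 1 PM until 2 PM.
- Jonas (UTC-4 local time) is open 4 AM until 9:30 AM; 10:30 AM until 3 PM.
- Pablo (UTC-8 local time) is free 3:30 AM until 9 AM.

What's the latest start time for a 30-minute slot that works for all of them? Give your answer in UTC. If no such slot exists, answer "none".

15:30

Idris in UTC: 11:30-16:00, 21:00-22:00 (add 8h to convert from UTC-8).
Jonas in UTC: 08:00-13:30, 14:30-19:00 (add 4h to convert from UTC-4).
Pablo in UTC: 11:30-17:00 (add 8h to convert from UTC-8).
Idris ∩ Jonas: 11:30-13:30, 14:30-16:00.
Idris ∩ Jonas ∩ Pablo: 11:30-13:30, 14:30-16:00.
Those are the intersection windows.
The last common window of at least 30 minutes is 14:30-16:00; a 30-minute meeting can start as late as 15:30 and still end by 16:00.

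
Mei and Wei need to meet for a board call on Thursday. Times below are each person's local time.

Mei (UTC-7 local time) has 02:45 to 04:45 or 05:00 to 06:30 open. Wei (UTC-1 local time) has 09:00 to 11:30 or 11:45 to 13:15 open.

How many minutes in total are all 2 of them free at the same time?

Mei in UTC: 09:45-11:45, 12:00-13:30 (add 7h to convert from UTC-7).
Wei in UTC: 10:00-12:30, 12:45-14:15 (add 1h to convert from UTC-1).
Mei ∩ Wei: 10:00-11:45, 12:00-12:30, 12:45-13:30.
Those are the intersection windows.
Summing the common windows: 105 + 30 + 45 = 180 minutes.

180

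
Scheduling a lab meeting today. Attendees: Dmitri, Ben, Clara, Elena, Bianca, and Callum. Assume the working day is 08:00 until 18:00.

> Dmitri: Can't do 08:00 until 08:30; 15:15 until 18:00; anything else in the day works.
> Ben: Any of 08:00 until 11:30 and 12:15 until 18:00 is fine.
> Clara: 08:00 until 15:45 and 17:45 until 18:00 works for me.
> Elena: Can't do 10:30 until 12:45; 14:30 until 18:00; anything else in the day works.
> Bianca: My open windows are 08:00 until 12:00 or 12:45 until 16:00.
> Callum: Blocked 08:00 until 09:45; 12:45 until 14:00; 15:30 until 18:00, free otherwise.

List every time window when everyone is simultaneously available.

Dmitri free: 08:30-15:15 (invert busy blocks within the working day).
Ben free: 08:00-11:30, 12:15-18:00.
Clara free: 08:00-15:45, 17:45-18:00.
Elena free: 08:00-10:30, 12:45-14:30 (invert busy blocks within the working day).
Bianca free: 08:00-12:00, 12:45-16:00.
Callum free: 09:45-12:45, 14:00-15:30 (invert busy blocks within the working day).
Dmitri ∩ Ben: 08:30-11:30, 12:15-15:15.
Dmitri ∩ Ben ∩ Clara: 08:30-11:30, 12:15-15:15.
Dmitri ∩ Ben ∩ Clara ∩ Elena: 08:30-10:30, 12:45-14:30.
Dmitri ∩ Ben ∩ Clara ∩ Elena ∩ Bianca: 08:30-10:30, 12:45-14:30.
Dmitri ∩ Ben ∩ Clara ∩ Elena ∩ Bianca ∩ Callum: 09:45-10:30, 14:00-14:30.
So the common availability across everyone is 09:45-10:30, 14:00-14:30.

09:45-10:30, 14:00-14:30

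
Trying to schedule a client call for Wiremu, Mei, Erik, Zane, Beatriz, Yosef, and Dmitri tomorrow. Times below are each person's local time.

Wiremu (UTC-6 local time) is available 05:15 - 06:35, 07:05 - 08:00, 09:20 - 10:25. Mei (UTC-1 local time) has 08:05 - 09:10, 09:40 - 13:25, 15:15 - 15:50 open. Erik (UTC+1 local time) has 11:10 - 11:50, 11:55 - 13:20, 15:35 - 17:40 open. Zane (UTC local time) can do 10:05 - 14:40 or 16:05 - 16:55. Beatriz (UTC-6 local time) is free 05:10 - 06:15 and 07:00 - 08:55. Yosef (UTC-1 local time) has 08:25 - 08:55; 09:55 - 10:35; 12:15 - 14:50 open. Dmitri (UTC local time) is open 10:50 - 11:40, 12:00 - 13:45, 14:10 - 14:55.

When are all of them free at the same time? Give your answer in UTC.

Wiremu in UTC: 11:15-12:35, 13:05-14:00, 15:20-16:25 (add 6h to convert from UTC-6).
Mei in UTC: 09:05-10:10, 10:40-14:25, 16:15-16:50 (add 1h to convert from UTC-1).
Erik in UTC: 10:10-10:50, 10:55-12:20, 14:35-16:40 (subtract 1h to convert from UTC+1).
Zane in UTC: 10:05-14:40, 16:05-16:55.
Beatriz in UTC: 11:10-12:15, 13:00-14:55 (add 6h to convert from UTC-6).
Yosef in UTC: 09:25-09:55, 10:55-11:35, 13:15-15:50 (add 1h to convert from UTC-1).
Dmitri in UTC: 10:50-11:40, 12:00-13:45, 14:10-14:55.
Wiremu ∩ Mei: 11:15-12:35, 13:05-14:00, 16:15-16:25.
Wiremu ∩ Mei ∩ Erik: 11:15-12:20, 16:15-16:25.
Wiremu ∩ Mei ∩ Erik ∩ Zane: 11:15-12:20, 16:15-16:25.
Wiremu ∩ Mei ∩ Erik ∩ Zane ∩ Beatriz: 11:15-12:15.
Wiremu ∩ Mei ∩ Erik ∩ Zane ∩ Beatriz ∩ Yosef: 11:15-11:35.
Wiremu ∩ Mei ∩ Erik ∩ Zane ∩ Beatriz ∩ Yosef ∩ Dmitri: 11:15-11:35.
Those are the intersection windows.

11:15-11:35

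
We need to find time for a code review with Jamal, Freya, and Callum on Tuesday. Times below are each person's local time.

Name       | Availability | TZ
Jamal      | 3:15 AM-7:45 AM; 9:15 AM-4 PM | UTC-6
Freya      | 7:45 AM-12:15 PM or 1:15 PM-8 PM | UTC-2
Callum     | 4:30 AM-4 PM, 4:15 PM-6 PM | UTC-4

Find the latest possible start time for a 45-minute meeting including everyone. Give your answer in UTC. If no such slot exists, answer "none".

21:15

Jamal in UTC: 09:15-13:45, 15:15-22:00 (add 6h to convert from UTC-6).
Freya in UTC: 09:45-14:15, 15:15-22:00 (add 2h to convert from UTC-2).
Callum in UTC: 08:30-20:00, 20:15-22:00 (add 4h to convert from UTC-4).
Jamal ∩ Freya: 09:45-13:45, 15:15-22:00.
Jamal ∩ Freya ∩ Callum: 09:45-13:45, 15:15-20:00, 20:15-22:00.
Those are the intersection windows.
The last common window of at least 45 minutes is 20:15-22:00; a 45-minute meeting can start as late as 21:15 and still end by 22:00.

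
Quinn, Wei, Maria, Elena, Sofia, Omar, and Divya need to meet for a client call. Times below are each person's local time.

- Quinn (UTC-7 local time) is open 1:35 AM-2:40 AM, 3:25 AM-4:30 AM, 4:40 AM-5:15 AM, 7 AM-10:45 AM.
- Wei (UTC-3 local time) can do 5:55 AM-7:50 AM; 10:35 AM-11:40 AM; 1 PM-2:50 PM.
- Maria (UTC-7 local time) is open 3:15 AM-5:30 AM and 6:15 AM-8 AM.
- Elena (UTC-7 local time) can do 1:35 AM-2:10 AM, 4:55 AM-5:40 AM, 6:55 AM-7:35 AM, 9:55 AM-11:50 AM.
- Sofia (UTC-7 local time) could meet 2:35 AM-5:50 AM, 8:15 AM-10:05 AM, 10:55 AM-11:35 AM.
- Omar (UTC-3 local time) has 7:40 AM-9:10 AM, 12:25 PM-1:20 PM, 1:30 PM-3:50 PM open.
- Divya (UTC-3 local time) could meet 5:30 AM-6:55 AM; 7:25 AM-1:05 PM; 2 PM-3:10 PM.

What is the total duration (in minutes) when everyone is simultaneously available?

Quinn in UTC: 08:35-09:40, 10:25-11:30, 11:40-12:15, 14:00-17:45 (add 7h to convert from UTC-7).
Wei in UTC: 08:55-10:50, 13:35-14:40, 16:00-17:50 (add 3h to convert from UTC-3).
Maria in UTC: 10:15-12:30, 13:15-15:00 (add 7h to convert from UTC-7).
Elena in UTC: 08:35-09:10, 11:55-12:40, 13:55-14:35, 16:55-18:50 (add 7h to convert from UTC-7).
Sofia in UTC: 09:35-12:50, 15:15-17:05, 17:55-18:35 (add 7h to convert from UTC-7).
Omar in UTC: 10:40-12:10, 15:25-16:20, 16:30-18:50 (add 3h to convert from UTC-3).
Divya in UTC: 08:30-09:55, 10:25-16:05, 17:00-18:10 (add 3h to convert from UTC-3).
Quinn ∩ Wei: 08:55-09:40, 10:25-10:50, 14:00-14:40, 16:00-17:45.
Quinn ∩ Wei ∩ Maria: 10:25-10:50, 14:00-14:40.
Quinn ∩ Wei ∩ Maria ∩ Elena: 14:00-14:35.
Quinn ∩ Wei ∩ Maria ∩ Elena ∩ Sofia: ∅.
Quinn ∩ Wei ∩ Maria ∩ Elena ∩ Sofia ∩ Omar: ∅.
Quinn ∩ Wei ∩ Maria ∩ Elena ∩ Sofia ∩ Omar ∩ Divya: ∅.
There is no time when everyone is free.
There is no common window, so the total is 0 minutes.

0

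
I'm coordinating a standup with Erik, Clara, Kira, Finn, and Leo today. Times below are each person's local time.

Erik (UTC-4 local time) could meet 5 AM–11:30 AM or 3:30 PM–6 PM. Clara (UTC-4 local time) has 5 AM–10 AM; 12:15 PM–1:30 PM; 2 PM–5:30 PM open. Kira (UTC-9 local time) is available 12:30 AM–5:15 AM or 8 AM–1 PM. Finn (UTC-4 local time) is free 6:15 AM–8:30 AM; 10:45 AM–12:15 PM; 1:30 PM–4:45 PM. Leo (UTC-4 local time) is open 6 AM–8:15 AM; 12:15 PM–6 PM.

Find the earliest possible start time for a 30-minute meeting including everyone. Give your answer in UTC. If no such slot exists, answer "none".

10:15

Erik in UTC: 09:00-15:30, 19:30-22:00 (add 4h to convert from UTC-4).
Clara in UTC: 09:00-14:00, 16:15-17:30, 18:00-21:30 (add 4h to convert from UTC-4).
Kira in UTC: 09:30-14:15, 17:00-22:00 (add 9h to convert from UTC-9).
Finn in UTC: 10:15-12:30, 14:45-16:15, 17:30-20:45 (add 4h to convert from UTC-4).
Leo in UTC: 10:00-12:15, 16:15-22:00 (add 4h to convert from UTC-4).
Erik ∩ Clara: 09:00-14:00, 19:30-21:30.
Erik ∩ Clara ∩ Kira: 09:30-14:00, 19:30-21:30.
Erik ∩ Clara ∩ Kira ∩ Finn: 10:15-12:30, 19:30-20:45.
Erik ∩ Clara ∩ Kira ∩ Finn ∩ Leo: 10:15-12:15, 19:30-20:45.
So the common availability across everyone is 10:15-12:15, 19:30-20:45.
The first common window of at least 30 minutes is 10:15-12:15, so the earliest start is 10:15.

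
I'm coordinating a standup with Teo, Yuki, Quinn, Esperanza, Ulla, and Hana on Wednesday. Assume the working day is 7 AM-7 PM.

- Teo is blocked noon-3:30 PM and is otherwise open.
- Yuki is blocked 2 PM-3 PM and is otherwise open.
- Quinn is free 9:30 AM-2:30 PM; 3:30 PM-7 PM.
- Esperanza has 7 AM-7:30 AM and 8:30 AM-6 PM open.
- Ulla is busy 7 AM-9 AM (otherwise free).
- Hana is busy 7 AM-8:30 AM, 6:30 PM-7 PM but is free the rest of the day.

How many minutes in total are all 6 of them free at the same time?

Teo free: 07:00-12:00, 15:30-19:00 (invert busy blocks within the working day).
Yuki free: 07:00-14:00, 15:00-19:00 (invert busy blocks within the working day).
Quinn free: 09:30-14:30, 15:30-19:00.
Esperanza free: 07:00-07:30, 08:30-18:00.
Ulla free: 09:00-19:00 (invert busy blocks within the working day).
Hana free: 08:30-18:30 (invert busy blocks within the working day).
Teo ∩ Yuki: 07:00-12:00, 15:30-19:00.
Teo ∩ Yuki ∩ Quinn: 09:30-12:00, 15:30-19:00.
Teo ∩ Yuki ∩ Quinn ∩ Esperanza: 09:30-12:00, 15:30-18:00.
Teo ∩ Yuki ∩ Quinn ∩ Esperanza ∩ Ulla: 09:30-12:00, 15:30-18:00.
Teo ∩ Yuki ∩ Quinn ∩ Esperanza ∩ Ulla ∩ Hana: 09:30-12:00, 15:30-18:00.
Summing the common windows: 150 + 150 = 300 minutes.

300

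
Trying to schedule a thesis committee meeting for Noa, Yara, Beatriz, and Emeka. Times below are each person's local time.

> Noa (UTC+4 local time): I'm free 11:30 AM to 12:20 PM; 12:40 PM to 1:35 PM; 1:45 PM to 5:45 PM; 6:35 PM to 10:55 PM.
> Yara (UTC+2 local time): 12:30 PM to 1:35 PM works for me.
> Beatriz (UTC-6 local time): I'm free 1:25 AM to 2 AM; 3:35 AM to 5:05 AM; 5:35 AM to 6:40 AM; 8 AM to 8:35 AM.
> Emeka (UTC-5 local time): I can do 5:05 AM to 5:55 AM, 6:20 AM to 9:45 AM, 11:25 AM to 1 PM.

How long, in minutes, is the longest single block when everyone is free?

25

Noa in UTC: 07:30-08:20, 08:40-09:35, 09:45-13:45, 14:35-18:55 (subtract 4h to convert from UTC+4).
Yara in UTC: 10:30-11:35 (subtract 2h to convert from UTC+2).
Beatriz in UTC: 07:25-08:00, 09:35-11:05, 11:35-12:40, 14:00-14:35 (add 6h to convert from UTC-6).
Emeka in UTC: 10:05-10:55, 11:20-14:45, 16:25-18:00 (add 5h to convert from UTC-5).
Noa ∩ Yara: 10:30-11:35.
Noa ∩ Yara ∩ Beatriz: 10:30-11:05.
Noa ∩ Yara ∩ Beatriz ∩ Emeka: 10:30-10:55.
Those are the intersection windows.
The longest is 10:30-10:55 at 25 minutes.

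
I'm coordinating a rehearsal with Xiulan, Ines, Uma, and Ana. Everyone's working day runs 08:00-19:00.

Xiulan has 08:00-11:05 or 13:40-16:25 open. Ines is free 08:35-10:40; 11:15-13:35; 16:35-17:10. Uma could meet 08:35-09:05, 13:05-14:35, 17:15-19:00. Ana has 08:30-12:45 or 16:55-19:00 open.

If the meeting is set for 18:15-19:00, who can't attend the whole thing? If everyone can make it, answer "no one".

Ines, Xiulan

Xiulan: not fully free for 18:15-19:00. Ines: not fully free for 18:15-19:00. Uma: free for 18:15-19:00. Ana: free for 18:15-19:00.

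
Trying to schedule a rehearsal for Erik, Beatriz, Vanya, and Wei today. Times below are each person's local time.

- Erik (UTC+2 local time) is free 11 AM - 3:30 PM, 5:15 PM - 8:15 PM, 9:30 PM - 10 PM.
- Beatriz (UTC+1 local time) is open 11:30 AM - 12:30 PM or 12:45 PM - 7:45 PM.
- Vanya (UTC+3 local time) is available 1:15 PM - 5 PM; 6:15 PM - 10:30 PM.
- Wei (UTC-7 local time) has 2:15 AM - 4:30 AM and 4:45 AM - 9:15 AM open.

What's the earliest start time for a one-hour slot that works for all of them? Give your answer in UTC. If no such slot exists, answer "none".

Erik in UTC: 09:00-13:30, 15:15-18:15, 19:30-20:00 (subtract 2h to convert from UTC+2).
Beatriz in UTC: 10:30-11:30, 11:45-18:45 (subtract 1h to convert from UTC+1).
Vanya in UTC: 10:15-14:00, 15:15-19:30 (subtract 3h to convert from UTC+3).
Wei in UTC: 09:15-11:30, 11:45-16:15 (add 7h to convert from UTC-7).
Erik ∩ Beatriz: 10:30-11:30, 11:45-13:30, 15:15-18:15.
Erik ∩ Beatriz ∩ Vanya: 10:30-11:30, 11:45-13:30, 15:15-18:15.
Erik ∩ Beatriz ∩ Vanya ∩ Wei: 10:30-11:30, 11:45-13:30, 15:15-16:15.
The first common window of at least 60 minutes is 10:30-11:30, so the earliest start is 10:30.

10:30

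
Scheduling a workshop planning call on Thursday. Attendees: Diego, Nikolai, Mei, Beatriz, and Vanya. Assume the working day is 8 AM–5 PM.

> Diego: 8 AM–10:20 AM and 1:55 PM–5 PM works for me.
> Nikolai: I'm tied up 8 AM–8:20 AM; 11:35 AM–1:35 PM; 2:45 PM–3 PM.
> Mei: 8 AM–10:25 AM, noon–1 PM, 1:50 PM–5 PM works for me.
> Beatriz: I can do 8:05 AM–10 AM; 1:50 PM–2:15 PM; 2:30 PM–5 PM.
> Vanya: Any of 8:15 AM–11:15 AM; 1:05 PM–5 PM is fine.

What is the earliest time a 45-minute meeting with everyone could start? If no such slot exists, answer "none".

08:20

Diego free: 08:00-10:20, 13:55-17:00.
Nikolai free: 08:20-11:35, 13:35-14:45, 15:00-17:00 (invert busy blocks within the working day).
Mei free: 08:00-10:25, 12:00-13:00, 13:50-17:00.
Beatriz free: 08:05-10:00, 13:50-14:15, 14:30-17:00.
Vanya free: 08:15-11:15, 13:05-17:00.
Diego ∩ Nikolai: 08:20-10:20, 13:55-14:45, 15:00-17:00.
Diego ∩ Nikolai ∩ Mei: 08:20-10:20, 13:55-14:45, 15:00-17:00.
Diego ∩ Nikolai ∩ Mei ∩ Beatriz: 08:20-10:00, 13:55-14:15, 14:30-14:45, 15:00-17:00.
Diego ∩ Nikolai ∩ Mei ∩ Beatriz ∩ Vanya: 08:20-10:00, 13:55-14:15, 14:30-14:45, 15:00-17:00.
The first common window of at least 45 minutes is 08:20-10:00, so the earliest start is 08:20.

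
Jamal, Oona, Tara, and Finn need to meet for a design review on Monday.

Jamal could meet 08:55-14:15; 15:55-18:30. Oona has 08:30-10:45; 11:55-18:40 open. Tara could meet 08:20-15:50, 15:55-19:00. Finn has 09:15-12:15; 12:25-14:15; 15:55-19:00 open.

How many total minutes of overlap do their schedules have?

375

Jamal ∩ Oona: 08:55-10:45, 11:55-14:15, 15:55-18:30.
Jamal ∩ Oona ∩ Tara: 08:55-10:45, 11:55-14:15, 15:55-18:30.
Jamal ∩ Oona ∩ Tara ∩ Finn: 09:15-10:45, 11:55-12:15, 12:25-14:15, 15:55-18:30.
So the common availability across everyone is 09:15-10:45, 11:55-12:15, 12:25-14:15, 15:55-18:30.
Summing the common windows: 90 + 20 + 110 + 155 = 375 minutes.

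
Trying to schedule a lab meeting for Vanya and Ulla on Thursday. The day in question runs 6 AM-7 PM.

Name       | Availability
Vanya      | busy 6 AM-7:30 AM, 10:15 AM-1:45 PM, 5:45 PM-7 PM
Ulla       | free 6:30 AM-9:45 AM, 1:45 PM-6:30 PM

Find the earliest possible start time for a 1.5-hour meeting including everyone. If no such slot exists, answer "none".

Vanya free: 07:30-10:15, 13:45-17:45 (invert busy blocks within the working day).
Ulla free: 06:30-09:45, 13:45-18:30.
Vanya ∩ Ulla: 07:30-09:45, 13:45-17:45.
So the common availability across everyone is 07:30-09:45, 13:45-17:45.
The first common window of at least 90 minutes is 07:30-09:45, so the earliest start is 07:30.

07:30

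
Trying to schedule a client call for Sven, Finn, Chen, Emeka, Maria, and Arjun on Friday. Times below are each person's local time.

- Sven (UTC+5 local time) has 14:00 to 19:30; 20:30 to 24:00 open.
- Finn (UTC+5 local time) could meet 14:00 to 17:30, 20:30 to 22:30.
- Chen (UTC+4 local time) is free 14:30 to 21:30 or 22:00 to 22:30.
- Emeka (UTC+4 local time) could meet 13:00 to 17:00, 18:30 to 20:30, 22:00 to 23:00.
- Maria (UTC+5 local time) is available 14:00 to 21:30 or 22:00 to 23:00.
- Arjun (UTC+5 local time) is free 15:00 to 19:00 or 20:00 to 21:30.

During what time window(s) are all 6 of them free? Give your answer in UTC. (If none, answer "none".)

10:30-12:30, 15:30-16:30

Sven in UTC: 09:00-14:30, 15:30-19:00 (subtract 5h to convert from UTC+5).
Finn in UTC: 09:00-12:30, 15:30-17:30 (subtract 5h to convert from UTC+5).
Chen in UTC: 10:30-17:30, 18:00-18:30 (subtract 4h to convert from UTC+4).
Emeka in UTC: 09:00-13:00, 14:30-16:30, 18:00-19:00 (subtract 4h to convert from UTC+4).
Maria in UTC: 09:00-16:30, 17:00-18:00 (subtract 5h to convert from UTC+5).
Arjun in UTC: 10:00-14:00, 15:00-16:30 (subtract 5h to convert from UTC+5).
Sven ∩ Finn: 09:00-12:30, 15:30-17:30.
Sven ∩ Finn ∩ Chen: 10:30-12:30, 15:30-17:30.
Sven ∩ Finn ∩ Chen ∩ Emeka: 10:30-12:30, 15:30-16:30.
Sven ∩ Finn ∩ Chen ∩ Emeka ∩ Maria: 10:30-12:30, 15:30-16:30.
Sven ∩ Finn ∩ Chen ∩ Emeka ∩ Maria ∩ Arjun: 10:30-12:30, 15:30-16:30.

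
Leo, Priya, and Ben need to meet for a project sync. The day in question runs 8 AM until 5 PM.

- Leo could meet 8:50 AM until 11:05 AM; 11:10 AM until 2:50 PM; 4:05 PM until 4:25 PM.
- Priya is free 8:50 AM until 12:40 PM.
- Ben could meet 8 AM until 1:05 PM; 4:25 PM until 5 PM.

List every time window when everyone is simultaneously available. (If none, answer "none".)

Leo ∩ Priya: 08:50-11:05, 11:10-12:40.
Leo ∩ Priya ∩ Ben: 08:50-11:05, 11:10-12:40.

08:50-11:05, 11:10-12:40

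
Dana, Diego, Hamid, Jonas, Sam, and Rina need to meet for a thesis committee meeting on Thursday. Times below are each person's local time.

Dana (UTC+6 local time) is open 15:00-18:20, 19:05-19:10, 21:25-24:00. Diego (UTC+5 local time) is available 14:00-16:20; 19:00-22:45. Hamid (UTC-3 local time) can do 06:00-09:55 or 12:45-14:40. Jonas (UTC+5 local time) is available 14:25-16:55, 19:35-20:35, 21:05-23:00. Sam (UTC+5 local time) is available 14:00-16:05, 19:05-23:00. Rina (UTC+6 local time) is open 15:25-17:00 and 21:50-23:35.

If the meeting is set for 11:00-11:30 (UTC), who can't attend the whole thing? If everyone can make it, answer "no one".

Dana in UTC: 09:00-12:20, 13:05-13:10, 15:25-18:00 (subtract 6h to convert from UTC+6).
Diego in UTC: 09:00-11:20, 14:00-17:45 (subtract 5h to convert from UTC+5).
Hamid in UTC: 09:00-12:55, 15:45-17:40 (add 3h to convert from UTC-3).
Jonas in UTC: 09:25-11:55, 14:35-15:35, 16:05-18:00 (subtract 5h to convert from UTC+5).
Sam in UTC: 09:00-11:05, 14:05-18:00 (subtract 5h to convert from UTC+5).
Rina in UTC: 09:25-11:00, 15:50-17:35 (subtract 6h to convert from UTC+6).
Dana: free for 11:00-11:30. Diego: not fully free for 11:00-11:30. Hamid: free for 11:00-11:30. Jonas: free for 11:00-11:30. Sam: not fully free for 11:00-11:30. Rina: not fully free for 11:00-11:30.

Diego, Rina, Sam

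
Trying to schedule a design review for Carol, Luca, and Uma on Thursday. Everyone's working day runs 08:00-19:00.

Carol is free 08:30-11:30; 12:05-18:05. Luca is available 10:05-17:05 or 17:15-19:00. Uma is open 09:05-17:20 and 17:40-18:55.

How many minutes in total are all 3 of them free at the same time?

415

Carol ∩ Luca: 10:05-11:30, 12:05-17:05, 17:15-18:05.
Carol ∩ Luca ∩ Uma: 10:05-11:30, 12:05-17:05, 17:15-17:20, 17:40-18:05.
So the common availability across everyone is 10:05-11:30, 12:05-17:05, 17:15-17:20, 17:40-18:05.
Summing the common windows: 85 + 300 + 5 + 25 = 415 minutes.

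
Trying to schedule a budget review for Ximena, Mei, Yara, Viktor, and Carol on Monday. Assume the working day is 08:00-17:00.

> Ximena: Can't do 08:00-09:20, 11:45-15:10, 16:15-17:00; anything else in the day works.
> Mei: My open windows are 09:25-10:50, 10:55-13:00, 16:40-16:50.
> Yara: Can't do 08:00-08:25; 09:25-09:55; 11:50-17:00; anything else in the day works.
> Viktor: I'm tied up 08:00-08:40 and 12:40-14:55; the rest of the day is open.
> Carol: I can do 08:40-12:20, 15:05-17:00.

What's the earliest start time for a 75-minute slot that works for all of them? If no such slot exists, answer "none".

none

Ximena free: 09:20-11:45, 15:10-16:15 (invert busy blocks within the working day).
Mei free: 09:25-10:50, 10:55-13:00, 16:40-16:50.
Yara free: 08:25-09:25, 09:55-11:50 (invert busy blocks within the working day).
Viktor free: 08:40-12:40, 14:55-17:00 (invert busy blocks within the working day).
Carol free: 08:40-12:20, 15:05-17:00.
Ximena ∩ Mei: 09:25-10:50, 10:55-11:45.
Ximena ∩ Mei ∩ Yara: 09:55-10:50, 10:55-11:45.
Ximena ∩ Mei ∩ Yara ∩ Viktor: 09:55-10:50, 10:55-11:45.
Ximena ∩ Mei ∩ Yara ∩ Viktor ∩ Carol: 09:55-10:50, 10:55-11:45.
No common window is at least 75 minutes long.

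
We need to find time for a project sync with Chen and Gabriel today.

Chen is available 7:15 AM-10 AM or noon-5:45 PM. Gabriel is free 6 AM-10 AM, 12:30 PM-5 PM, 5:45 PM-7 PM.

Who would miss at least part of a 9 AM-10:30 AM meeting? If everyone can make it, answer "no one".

Chen: not fully free for 09:00-10:30. Gabriel: not fully free for 09:00-10:30.

Chen, Gabriel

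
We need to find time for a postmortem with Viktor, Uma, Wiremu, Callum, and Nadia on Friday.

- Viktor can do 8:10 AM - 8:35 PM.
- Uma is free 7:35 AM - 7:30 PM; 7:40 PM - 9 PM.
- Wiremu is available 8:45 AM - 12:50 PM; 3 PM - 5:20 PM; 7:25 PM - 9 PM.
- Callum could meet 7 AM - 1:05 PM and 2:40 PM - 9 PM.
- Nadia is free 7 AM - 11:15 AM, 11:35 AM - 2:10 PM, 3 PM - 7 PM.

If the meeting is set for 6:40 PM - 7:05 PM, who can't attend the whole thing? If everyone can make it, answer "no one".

Viktor: free for 18:40-19:05. Uma: free for 18:40-19:05. Wiremu: not fully free for 18:40-19:05. Callum: free for 18:40-19:05. Nadia: not fully free for 18:40-19:05.

Nadia, Wiremu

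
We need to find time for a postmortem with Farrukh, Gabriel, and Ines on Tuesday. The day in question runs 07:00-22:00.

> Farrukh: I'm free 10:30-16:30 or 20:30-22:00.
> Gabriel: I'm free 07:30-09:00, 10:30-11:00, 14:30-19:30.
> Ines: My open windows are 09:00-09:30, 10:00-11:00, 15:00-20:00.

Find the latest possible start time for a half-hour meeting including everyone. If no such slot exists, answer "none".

Farrukh ∩ Gabriel: 10:30-11:00, 14:30-16:30.
Farrukh ∩ Gabriel ∩ Ines: 10:30-11:00, 15:00-16:30.
So the common availability across everyone is 10:30-11:00, 15:00-16:30.
The last common window of at least 30 minutes is 15:00-16:30; a 30-minute meeting can start as late as 16:00 and still end by 16:30.

16:00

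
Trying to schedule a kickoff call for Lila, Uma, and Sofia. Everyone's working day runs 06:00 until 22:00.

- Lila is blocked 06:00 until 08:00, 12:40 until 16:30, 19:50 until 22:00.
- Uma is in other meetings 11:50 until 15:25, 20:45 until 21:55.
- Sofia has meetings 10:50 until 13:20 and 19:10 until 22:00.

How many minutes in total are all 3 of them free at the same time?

330

Lila free: 08:00-12:40, 16:30-19:50 (invert busy blocks within the working day).
Uma free: 06:00-11:50, 15:25-20:45, 21:55-22:00 (invert busy blocks within the working day).
Sofia free: 06:00-10:50, 13:20-19:10 (invert busy blocks within the working day).
Lila ∩ Uma: 08:00-11:50, 16:30-19:50.
Lila ∩ Uma ∩ Sofia: 08:00-10:50, 16:30-19:10.
Summing the common windows: 170 + 160 = 330 minutes.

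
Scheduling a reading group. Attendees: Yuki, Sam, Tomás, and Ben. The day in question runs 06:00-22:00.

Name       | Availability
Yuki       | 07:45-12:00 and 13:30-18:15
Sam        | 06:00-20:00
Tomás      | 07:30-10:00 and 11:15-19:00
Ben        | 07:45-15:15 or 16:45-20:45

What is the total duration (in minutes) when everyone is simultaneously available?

Yuki ∩ Sam: 07:45-12:00, 13:30-18:15.
Yuki ∩ Sam ∩ Tomás: 07:45-10:00, 11:15-12:00, 13:30-18:15.
Yuki ∩ Sam ∩ Tomás ∩ Ben: 07:45-10:00, 11:15-12:00, 13:30-15:15, 16:45-18:15.
Summing the common windows: 135 + 45 + 105 + 90 = 375 minutes.

375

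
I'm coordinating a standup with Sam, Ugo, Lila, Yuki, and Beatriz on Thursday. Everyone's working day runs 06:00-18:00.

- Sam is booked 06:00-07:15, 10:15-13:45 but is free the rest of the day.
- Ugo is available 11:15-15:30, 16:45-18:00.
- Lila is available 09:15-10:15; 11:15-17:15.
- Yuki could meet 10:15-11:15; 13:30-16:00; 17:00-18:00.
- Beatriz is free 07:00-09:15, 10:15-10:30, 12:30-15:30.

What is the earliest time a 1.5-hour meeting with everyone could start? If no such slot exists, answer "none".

13:45

Sam free: 07:15-10:15, 13:45-18:00 (invert busy blocks within the working day).
Ugo free: 11:15-15:30, 16:45-18:00.
Lila free: 09:15-10:15, 11:15-17:15.
Yuki free: 10:15-11:15, 13:30-16:00, 17:00-18:00.
Beatriz free: 07:00-09:15, 10:15-10:30, 12:30-15:30.
Sam ∩ Ugo: 13:45-15:30, 16:45-18:00.
Sam ∩ Ugo ∩ Lila: 13:45-15:30, 16:45-17:15.
Sam ∩ Ugo ∩ Lila ∩ Yuki: 13:45-15:30, 17:00-17:15.
Sam ∩ Ugo ∩ Lila ∩ Yuki ∩ Beatriz: 13:45-15:30.
Those are the intersection windows.
The first common window of at least 90 minutes is 13:45-15:30, so the earliest start is 13:45.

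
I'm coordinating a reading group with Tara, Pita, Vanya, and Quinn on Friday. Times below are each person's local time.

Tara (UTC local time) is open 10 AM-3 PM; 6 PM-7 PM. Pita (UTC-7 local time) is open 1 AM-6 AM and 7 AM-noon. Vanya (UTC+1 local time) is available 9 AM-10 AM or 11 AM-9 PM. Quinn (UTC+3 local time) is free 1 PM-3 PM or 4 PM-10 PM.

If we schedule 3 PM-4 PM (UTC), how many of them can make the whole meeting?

3

Tara in UTC: 10:00-15:00, 18:00-19:00.
Pita in UTC: 08:00-13:00, 14:00-19:00 (add 7h to convert from UTC-7).
Vanya in UTC: 08:00-09:00, 10:00-20:00 (subtract 1h to convert from UTC+1).
Quinn in UTC: 10:00-12:00, 13:00-19:00 (subtract 3h to convert from UTC+3).
Pita, Vanya, and Quinn can make the full 15:00-16:00 slot — that's 3.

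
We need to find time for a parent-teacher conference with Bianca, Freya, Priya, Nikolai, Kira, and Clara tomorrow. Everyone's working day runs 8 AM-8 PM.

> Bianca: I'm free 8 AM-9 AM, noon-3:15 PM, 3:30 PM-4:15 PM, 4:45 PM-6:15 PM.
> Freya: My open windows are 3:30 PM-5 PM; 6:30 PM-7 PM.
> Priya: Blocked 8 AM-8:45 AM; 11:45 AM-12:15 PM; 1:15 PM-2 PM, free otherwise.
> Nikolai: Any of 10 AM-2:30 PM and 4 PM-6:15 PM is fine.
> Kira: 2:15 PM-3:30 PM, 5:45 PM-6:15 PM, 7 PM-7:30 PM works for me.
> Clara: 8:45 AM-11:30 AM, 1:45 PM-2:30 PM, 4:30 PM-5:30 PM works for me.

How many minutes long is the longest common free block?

Bianca free: 08:00-09:00, 12:00-15:15, 15:30-16:15, 16:45-18:15.
Freya free: 15:30-17:00, 18:30-19:00.
Priya free: 08:45-11:45, 12:15-13:15, 14:00-20:00 (invert busy blocks within the working day).
Nikolai free: 10:00-14:30, 16:00-18:15.
Kira free: 14:15-15:30, 17:45-18:15, 19:00-19:30.
Clara free: 08:45-11:30, 13:45-14:30, 16:30-17:30.
Bianca ∩ Freya: 15:30-16:15, 16:45-17:00.
Bianca ∩ Freya ∩ Priya: 15:30-16:15, 16:45-17:00.
Bianca ∩ Freya ∩ Priya ∩ Nikolai: 16:00-16:15, 16:45-17:00.
Bianca ∩ Freya ∩ Priya ∩ Nikolai ∩ Kira: ∅.
Bianca ∩ Freya ∩ Priya ∩ Nikolai ∩ Kira ∩ Clara: ∅.
There is no time when everyone is free.
No common window exists, so the longest block is 0 minutes.

0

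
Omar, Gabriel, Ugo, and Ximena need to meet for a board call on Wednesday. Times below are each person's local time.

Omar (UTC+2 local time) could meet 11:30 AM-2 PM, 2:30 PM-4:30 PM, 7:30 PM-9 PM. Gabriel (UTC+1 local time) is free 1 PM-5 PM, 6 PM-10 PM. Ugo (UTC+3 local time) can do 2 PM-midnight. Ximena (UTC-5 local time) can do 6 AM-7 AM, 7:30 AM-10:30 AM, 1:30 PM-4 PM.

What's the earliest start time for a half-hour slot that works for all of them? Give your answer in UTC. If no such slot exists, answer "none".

12:30

Omar in UTC: 09:30-12:00, 12:30-14:30, 17:30-19:00 (subtract 2h to convert from UTC+2).
Gabriel in UTC: 12:00-16:00, 17:00-21:00 (subtract 1h to convert from UTC+1).
Ugo in UTC: 11:00-21:00 (subtract 3h to convert from UTC+3).
Ximena in UTC: 11:00-12:00, 12:30-15:30, 18:30-21:00 (add 5h to convert from UTC-5).
Omar ∩ Gabriel: 12:30-14:30, 17:30-19:00.
Omar ∩ Gabriel ∩ Ugo: 12:30-14:30, 17:30-19:00.
Omar ∩ Gabriel ∩ Ugo ∩ Ximena: 12:30-14:30, 18:30-19:00.
The first common window of at least 30 minutes is 12:30-14:30, so the earliest start is 12:30.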